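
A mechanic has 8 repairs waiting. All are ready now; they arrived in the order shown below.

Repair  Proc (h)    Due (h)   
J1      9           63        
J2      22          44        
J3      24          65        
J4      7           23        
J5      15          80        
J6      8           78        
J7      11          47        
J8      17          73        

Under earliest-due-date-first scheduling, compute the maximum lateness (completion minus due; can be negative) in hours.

EDD (increasing due date): J4 J2 J7 J1 J3 J8 J6 J5.
J4: 0→7, due 23, lateness -16
J2: 7→29, due 44, lateness -15
J7: 29→40, due 47, lateness -7
J1: 40→49, due 63, lateness -14
J3: 49→73, due 65, lateness 8
J8: 73→90, due 73, lateness 17
J6: 90→98, due 78, lateness 20
J5: 98→113, due 80, lateness 33
Maximum = 33.

33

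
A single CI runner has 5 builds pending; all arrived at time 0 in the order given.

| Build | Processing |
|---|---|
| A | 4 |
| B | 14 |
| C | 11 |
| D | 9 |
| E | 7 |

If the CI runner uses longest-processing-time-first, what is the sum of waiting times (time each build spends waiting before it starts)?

LPT (decreasing processing time): B C D E A.
B: waits 0, runs 0→14
C: waits 14, runs 14→25
D: waits 25, runs 25→34
E: waits 34, runs 34→41
A: waits 41, runs 41→45
Sum = 0+14+25+34+41 = 114.

114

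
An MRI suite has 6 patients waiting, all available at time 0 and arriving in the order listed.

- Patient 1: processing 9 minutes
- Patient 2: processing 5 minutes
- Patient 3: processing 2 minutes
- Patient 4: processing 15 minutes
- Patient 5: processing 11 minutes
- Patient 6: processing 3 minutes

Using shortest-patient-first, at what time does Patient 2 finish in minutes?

SPT (increasing processing time): Patient 3 Patient 6 Patient 2 Patient 1 Patient 5 Patient 4.
Patient 3: 0→2
Patient 6: 2→5
Patient 2: 5→10

10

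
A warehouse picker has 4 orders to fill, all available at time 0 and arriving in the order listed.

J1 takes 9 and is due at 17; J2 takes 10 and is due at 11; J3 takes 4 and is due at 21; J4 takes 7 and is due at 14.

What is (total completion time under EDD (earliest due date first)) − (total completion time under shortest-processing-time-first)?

EDD (increasing due date): J2 J4 J1 J3.
J2: 0→10
J4: 10→17
J1: 17→26
J3: 26→30
Sum = 10+17+26+30 = 83.
SPT (increasing processing time): J3 J4 J1 J2.
J3: 0→4
J4: 4→11
J1: 11→20
J2: 20→30
Sum = 4+11+20+30 = 65.
Difference = 83 − 65 = 18.

18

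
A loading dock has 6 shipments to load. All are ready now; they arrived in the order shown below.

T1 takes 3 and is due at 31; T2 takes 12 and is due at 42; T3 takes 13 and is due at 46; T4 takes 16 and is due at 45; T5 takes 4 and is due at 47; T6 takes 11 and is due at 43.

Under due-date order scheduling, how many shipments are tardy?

EDD (increasing due date): T1 T2 T6 T4 T3 T5.
T1: 0→3, due 31, tardiness 0
T2: 3→15, due 42, tardiness 0
T6: 15→26, due 43, tardiness 0
T4: 26→42, due 45, tardiness 0
T3: 42→55, due 46, tardiness 9
T5: 55→59, due 47, tardiness 12
Late shipments: 2.

2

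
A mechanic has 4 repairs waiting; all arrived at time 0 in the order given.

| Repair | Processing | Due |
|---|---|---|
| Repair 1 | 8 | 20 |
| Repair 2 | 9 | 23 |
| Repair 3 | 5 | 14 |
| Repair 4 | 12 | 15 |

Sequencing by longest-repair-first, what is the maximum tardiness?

20

LPT (decreasing processing time): Repair 4 Repair 2 Repair 1 Repair 3.
Repair 4: 0→12, due 15, tardiness 0
Repair 2: 12→21, due 23, tardiness 0
Repair 1: 21→29, due 20, tardiness 9
Repair 3: 29→34, due 14, tardiness 20
Maximum = 20.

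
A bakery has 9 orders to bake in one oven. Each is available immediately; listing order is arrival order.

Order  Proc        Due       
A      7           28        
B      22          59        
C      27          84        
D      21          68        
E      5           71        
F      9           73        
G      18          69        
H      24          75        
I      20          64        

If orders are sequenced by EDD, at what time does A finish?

EDD (increasing due date): A B I D G E F H C.
A: 0→7

7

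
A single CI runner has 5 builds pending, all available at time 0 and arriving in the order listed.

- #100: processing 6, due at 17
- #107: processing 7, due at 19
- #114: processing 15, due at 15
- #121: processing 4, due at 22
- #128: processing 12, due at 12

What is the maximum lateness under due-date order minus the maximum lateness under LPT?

EDD (increasing due date): #128 #114 #100 #107 #121.
#128: 0→12, due 12, lateness 0
#114: 12→27, due 15, lateness 12
#100: 27→33, due 17, lateness 16
#107: 33→40, due 19, lateness 21
#121: 40→44, due 22, lateness 22
Maximum = 22.
LPT (decreasing processing time): #114 #128 #107 #100 #121.
#114: 0→15, due 15, lateness 0
#128: 15→27, due 12, lateness 15
#107: 27→34, due 19, lateness 15
#100: 34→40, due 17, lateness 23
#121: 40→44, due 22, lateness 22
Maximum = 23.
Difference = 22 − 23 = -1.

-1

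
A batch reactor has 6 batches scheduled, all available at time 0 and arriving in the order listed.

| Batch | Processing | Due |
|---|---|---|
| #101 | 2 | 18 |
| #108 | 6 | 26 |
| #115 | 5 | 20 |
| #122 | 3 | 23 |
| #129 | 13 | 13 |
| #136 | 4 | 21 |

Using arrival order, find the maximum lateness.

FIFO (arrival order): #101 #108 #115 #122 #129 #136.
#101: 0→2, due 18, lateness -16
#108: 2→8, due 26, lateness -18
#115: 8→13, due 20, lateness -7
#122: 13→16, due 23, lateness -7
#129: 16→29, due 13, lateness 16
#136: 29→33, due 21, lateness 12
Maximum = 16.

16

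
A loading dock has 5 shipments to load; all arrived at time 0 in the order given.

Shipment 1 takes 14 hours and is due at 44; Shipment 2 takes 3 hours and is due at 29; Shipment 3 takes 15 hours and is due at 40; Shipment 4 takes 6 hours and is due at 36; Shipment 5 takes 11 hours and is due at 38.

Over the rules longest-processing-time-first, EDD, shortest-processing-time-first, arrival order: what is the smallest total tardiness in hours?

5

LPT (decreasing processing time): Shipment 3 Shipment 1 Shipment 5 Shipment 4 Shipment 2.
Shipment 3: 0→15, due 40, tardiness 0
Shipment 1: 15→29, due 44, tardiness 0
Shipment 5: 29→40, due 38, tardiness 2
Shipment 4: 40→46, due 36, tardiness 10
Shipment 2: 46→49, due 29, tardiness 20
Sum = 0+0+2+10+20 = 32.
EDD (increasing due date): Shipment 2 Shipment 4 Shipment 5 Shipment 3 Shipment 1.
Shipment 2: 0→3, due 29, tardiness 0
Shipment 4: 3→9, due 36, tardiness 0
Shipment 5: 9→20, due 38, tardiness 0
Shipment 3: 20→35, due 40, tardiness 0
Shipment 1: 35→49, due 44, tardiness 5
Sum = 0+0+0+0+5 = 5.
SPT (increasing processing time): Shipment 2 Shipment 4 Shipment 5 Shipment 1 Shipment 3.
Shipment 2: 0→3, due 29, tardiness 0
Shipment 4: 3→9, due 36, tardiness 0
Shipment 5: 9→20, due 38, tardiness 0
Shipment 1: 20→34, due 44, tardiness 0
Shipment 3: 34→49, due 40, tardiness 9
Sum = 0+0+0+0+9 = 9.
FIFO (arrival order): Shipment 1 Shipment 2 Shipment 3 Shipment 4 Shipment 5.
Shipment 1: 0→14, due 44, tardiness 0
Shipment 2: 14→17, due 29, tardiness 0
Shipment 3: 17→32, due 40, tardiness 0
Shipment 4: 32→38, due 36, tardiness 2
Shipment 5: 38→49, due 38, tardiness 11
Sum = 0+0+0+2+11 = 13.
LPT 32, EDD 5, SPT 9, FIFO 13 → minimum 5.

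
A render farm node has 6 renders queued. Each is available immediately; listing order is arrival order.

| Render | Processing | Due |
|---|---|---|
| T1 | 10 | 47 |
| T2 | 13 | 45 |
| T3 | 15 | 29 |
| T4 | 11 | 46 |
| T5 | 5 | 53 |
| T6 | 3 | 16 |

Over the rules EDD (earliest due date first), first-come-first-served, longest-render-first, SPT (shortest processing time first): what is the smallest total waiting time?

EDD (increasing due date): T6 T3 T2 T4 T1 T5.
T6: waits 0, runs 0→3
T3: waits 3, runs 3→18
T2: waits 18, runs 18→31
T4: waits 31, runs 31→42
T1: waits 42, runs 42→52
T5: waits 52, runs 52→57
Sum = 0+3+18+31+42+52 = 146.
FIFO (arrival order): T1 T2 T3 T4 T5 T6.
T1: waits 0, runs 0→10
T2: waits 10, runs 10→23
T3: waits 23, runs 23→38
T4: waits 38, runs 38→49
T5: waits 49, runs 49→54
T6: waits 54, runs 54→57
Sum = 0+10+23+38+49+54 = 174.
LPT (decreasing processing time): T3 T2 T4 T1 T5 T6.
T3: waits 0, runs 0→15
T2: waits 15, runs 15→28
T4: waits 28, runs 28→39
T1: waits 39, runs 39→49
T5: waits 49, runs 49→54
T6: waits 54, runs 54→57
Sum = 0+15+28+39+49+54 = 185.
SPT (increasing processing time): T6 T5 T1 T4 T2 T3.
T6: waits 0, runs 0→3
T5: waits 3, runs 3→8
T1: waits 8, runs 8→18
T4: waits 18, runs 18→29
T2: waits 29, runs 29→42
T3: waits 42, runs 42→57
Sum = 0+3+8+18+29+42 = 100.
EDD 146, FIFO 174, LPT 185, SPT 100 → minimum 100.

100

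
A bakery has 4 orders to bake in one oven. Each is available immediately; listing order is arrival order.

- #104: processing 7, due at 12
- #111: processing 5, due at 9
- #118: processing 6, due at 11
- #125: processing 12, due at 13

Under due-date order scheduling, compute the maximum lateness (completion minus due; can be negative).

17

EDD (increasing due date): #111 #118 #104 #125.
#111: 0→5, due 9, lateness -4
#118: 5→11, due 11, lateness 0
#104: 11→18, due 12, lateness 6
#125: 18→30, due 13, lateness 17
Maximum = 17.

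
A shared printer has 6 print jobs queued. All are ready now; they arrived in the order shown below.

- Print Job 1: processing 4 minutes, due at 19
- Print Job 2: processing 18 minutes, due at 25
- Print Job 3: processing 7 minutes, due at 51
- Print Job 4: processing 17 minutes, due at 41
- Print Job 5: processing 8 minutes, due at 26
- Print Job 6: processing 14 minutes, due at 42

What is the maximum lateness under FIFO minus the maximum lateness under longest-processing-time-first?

-21

FIFO (arrival order): Print Job 1 Print Job 2 Print Job 3 Print Job 4 Print Job 5 Print Job 6.
Print Job 1: 0→4, due 19, lateness -15
Print Job 2: 4→22, due 25, lateness -3
Print Job 3: 22→29, due 51, lateness -22
Print Job 4: 29→46, due 41, lateness 5
Print Job 5: 46→54, due 26, lateness 28
Print Job 6: 54→68, due 42, lateness 26
Maximum = 28.
LPT (decreasing processing time): Print Job 2 Print Job 4 Print Job 6 Print Job 5 Print Job 3 Print Job 1.
Print Job 2: 0→18, due 25, lateness -7
Print Job 4: 18→35, due 41, lateness -6
Print Job 6: 35→49, due 42, lateness 7
Print Job 5: 49→57, due 26, lateness 31
Print Job 3: 57→64, due 51, lateness 13
Print Job 1: 64→68, due 19, lateness 49
Maximum = 49.
Difference = 28 − 49 = -21.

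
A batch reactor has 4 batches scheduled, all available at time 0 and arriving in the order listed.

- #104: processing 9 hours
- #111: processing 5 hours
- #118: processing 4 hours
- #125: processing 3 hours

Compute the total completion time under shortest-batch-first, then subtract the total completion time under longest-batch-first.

SPT (increasing processing time): #125 #118 #111 #104.
#125: 0→3
#118: 3→7
#111: 7→12
#104: 12→21
Sum = 3+7+12+21 = 43.
LPT (decreasing processing time): #104 #111 #118 #125.
#104: 0→9
#111: 9→14
#118: 14→18
#125: 18→21
Sum = 9+14+18+21 = 62.
Difference = 43 − 62 = -19.

-19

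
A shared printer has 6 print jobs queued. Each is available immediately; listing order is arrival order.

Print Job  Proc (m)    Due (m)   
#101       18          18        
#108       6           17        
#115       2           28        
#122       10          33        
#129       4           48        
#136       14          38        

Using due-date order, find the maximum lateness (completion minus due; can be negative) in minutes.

EDD (increasing due date): #108 #101 #115 #122 #136 #129.
#108: 0→6, due 17, lateness -11
#101: 6→24, due 18, lateness 6
#115: 24→26, due 28, lateness -2
#122: 26→36, due 33, lateness 3
#136: 36→50, due 38, lateness 12
#129: 50→54, due 48, lateness 6
Maximum = 12.

12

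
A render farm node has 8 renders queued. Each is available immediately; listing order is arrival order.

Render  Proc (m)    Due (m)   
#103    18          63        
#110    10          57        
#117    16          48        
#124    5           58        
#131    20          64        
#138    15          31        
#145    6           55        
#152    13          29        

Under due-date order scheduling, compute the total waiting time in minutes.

343

EDD (increasing due date): #152 #138 #117 #145 #110 #124 #103 #131.
#152: waits 0, runs 0→13
#138: waits 13, runs 13→28
#117: waits 28, runs 28→44
#145: waits 44, runs 44→50
#110: waits 50, runs 50→60
#124: waits 60, runs 60→65
#103: waits 65, runs 65→83
#131: waits 83, runs 83→103
Sum = 0+13+28+44+50+60+65+83 = 343.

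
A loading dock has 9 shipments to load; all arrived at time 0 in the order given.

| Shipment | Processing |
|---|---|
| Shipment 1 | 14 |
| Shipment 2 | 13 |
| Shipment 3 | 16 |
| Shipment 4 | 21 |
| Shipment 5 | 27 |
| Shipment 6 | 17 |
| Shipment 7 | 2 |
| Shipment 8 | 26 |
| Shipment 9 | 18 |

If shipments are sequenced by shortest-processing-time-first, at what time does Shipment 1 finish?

SPT (increasing processing time): Shipment 7 Shipment 2 Shipment 1 Shipment 3 Shipment 6 Shipment 9 Shipment 4 Shipment 8 Shipment 5.
Shipment 7: 0→2
Shipment 2: 2→15
Shipment 1: 15→29

29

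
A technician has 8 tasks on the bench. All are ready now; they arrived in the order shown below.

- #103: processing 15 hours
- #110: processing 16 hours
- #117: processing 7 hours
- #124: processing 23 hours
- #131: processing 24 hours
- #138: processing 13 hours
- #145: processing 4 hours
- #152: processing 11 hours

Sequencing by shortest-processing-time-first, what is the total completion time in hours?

390

SPT (increasing processing time): #145 #117 #152 #138 #103 #110 #124 #131.
#145: 0→4
#117: 4→11
#152: 11→22
#138: 22→35
#103: 35→50
#110: 50→66
#124: 66→89
#131: 89→113
Sum = 4+11+22+35+50+66+89+113 = 390.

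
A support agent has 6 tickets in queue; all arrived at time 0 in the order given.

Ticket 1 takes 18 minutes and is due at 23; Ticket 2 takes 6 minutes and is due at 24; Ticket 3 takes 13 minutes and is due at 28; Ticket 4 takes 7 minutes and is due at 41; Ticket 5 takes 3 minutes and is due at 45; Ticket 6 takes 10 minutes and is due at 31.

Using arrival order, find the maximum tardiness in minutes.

FIFO (arrival order): Ticket 1 Ticket 2 Ticket 3 Ticket 4 Ticket 5 Ticket 6.
Ticket 1: 0→18, due 23, tardiness 0
Ticket 2: 18→24, due 24, tardiness 0
Ticket 3: 24→37, due 28, tardiness 9
Ticket 4: 37→44, due 41, tardiness 3
Ticket 5: 44→47, due 45, tardiness 2
Ticket 6: 47→57, due 31, tardiness 26
Maximum = 26.

26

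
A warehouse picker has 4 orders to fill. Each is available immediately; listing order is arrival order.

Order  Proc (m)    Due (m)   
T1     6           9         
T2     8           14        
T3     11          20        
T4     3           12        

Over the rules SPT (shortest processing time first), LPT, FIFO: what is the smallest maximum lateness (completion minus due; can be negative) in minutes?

8

SPT (increasing processing time): T4 T1 T2 T3.
T4: 0→3, due 12, lateness -9
T1: 3→9, due 9, lateness 0
T2: 9→17, due 14, lateness 3
T3: 17→28, due 20, lateness 8
Maximum = 8.
LPT (decreasing processing time): T3 T2 T1 T4.
T3: 0→11, due 20, lateness -9
T2: 11→19, due 14, lateness 5
T1: 19→25, due 9, lateness 16
T4: 25→28, due 12, lateness 16
Maximum = 16.
FIFO (arrival order): T1 T2 T3 T4.
T1: 0→6, due 9, lateness -3
T2: 6→14, due 14, lateness 0
T3: 14→25, due 20, lateness 5
T4: 25→28, due 12, lateness 16
Maximum = 16.
SPT 8, LPT 16, FIFO 16 → minimum 8.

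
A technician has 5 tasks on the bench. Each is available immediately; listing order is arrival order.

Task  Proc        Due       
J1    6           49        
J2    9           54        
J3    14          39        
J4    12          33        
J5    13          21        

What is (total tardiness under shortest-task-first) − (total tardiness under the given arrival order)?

SPT (increasing processing time): J1 J2 J4 J5 J3.
J1: 0→6, due 49, tardiness 0
J2: 6→15, due 54, tardiness 0
J4: 15→27, due 33, tardiness 0
J5: 27→40, due 21, tardiness 19
J3: 40→54, due 39, tardiness 15
Sum = 0+0+0+19+15 = 34.
FIFO (arrival order): J1 J2 J3 J4 J5.
J1: 0→6, due 49, tardiness 0
J2: 6→15, due 54, tardiness 0
J3: 15→29, due 39, tardiness 0
J4: 29→41, due 33, tardiness 8
J5: 41→54, due 21, tardiness 33
Sum = 0+0+0+8+33 = 41.
Difference = 34 − 41 = -7.

-7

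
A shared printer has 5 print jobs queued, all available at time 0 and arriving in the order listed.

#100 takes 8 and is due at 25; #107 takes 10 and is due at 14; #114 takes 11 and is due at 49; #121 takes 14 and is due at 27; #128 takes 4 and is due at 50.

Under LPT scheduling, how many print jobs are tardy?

LPT (decreasing processing time): #121 #114 #107 #100 #128.
#121: 0→14, due 27, tardiness 0
#114: 14→25, due 49, tardiness 0
#107: 25→35, due 14, tardiness 21
#100: 35→43, due 25, tardiness 18
#128: 43→47, due 50, tardiness 0
Late print jobs: 2.

2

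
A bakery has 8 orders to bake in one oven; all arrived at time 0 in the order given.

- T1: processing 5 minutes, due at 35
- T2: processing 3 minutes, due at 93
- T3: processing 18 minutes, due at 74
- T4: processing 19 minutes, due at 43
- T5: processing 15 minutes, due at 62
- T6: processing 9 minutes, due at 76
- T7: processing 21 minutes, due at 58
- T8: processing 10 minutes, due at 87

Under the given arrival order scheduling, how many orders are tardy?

FIFO (arrival order): T1 T2 T3 T4 T5 T6 T7 T8.
T1: 0→5, due 35, tardiness 0
T2: 5→8, due 93, tardiness 0
T3: 8→26, due 74, tardiness 0
T4: 26→45, due 43, tardiness 2
T5: 45→60, due 62, tardiness 0
T6: 60→69, due 76, tardiness 0
T7: 69→90, due 58, tardiness 32
T8: 90→100, due 87, tardiness 13
Late orders: 3.

3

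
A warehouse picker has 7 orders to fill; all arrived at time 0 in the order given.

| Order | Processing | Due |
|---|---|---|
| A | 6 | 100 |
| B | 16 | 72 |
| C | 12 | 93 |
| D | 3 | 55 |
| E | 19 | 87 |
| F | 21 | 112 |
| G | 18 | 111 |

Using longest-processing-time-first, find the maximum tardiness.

40

LPT (decreasing processing time): F E G B C A D.
F: 0→21, due 112, tardiness 0
E: 21→40, due 87, tardiness 0
G: 40→58, due 111, tardiness 0
B: 58→74, due 72, tardiness 2
C: 74→86, due 93, tardiness 0
A: 86→92, due 100, tardiness 0
D: 92→95, due 55, tardiness 40
Maximum = 40.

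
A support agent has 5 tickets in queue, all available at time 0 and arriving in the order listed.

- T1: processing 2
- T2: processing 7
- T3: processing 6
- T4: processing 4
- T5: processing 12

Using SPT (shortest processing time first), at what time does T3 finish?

SPT (increasing processing time): T1 T4 T3 T2 T5.
T1: 0→2
T4: 2→6
T3: 6→12

12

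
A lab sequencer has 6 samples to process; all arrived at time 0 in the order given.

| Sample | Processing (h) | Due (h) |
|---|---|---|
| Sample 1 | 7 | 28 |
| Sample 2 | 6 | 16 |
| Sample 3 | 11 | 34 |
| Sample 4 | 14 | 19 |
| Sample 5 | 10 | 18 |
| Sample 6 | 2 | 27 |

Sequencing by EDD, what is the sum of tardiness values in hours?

43

EDD (increasing due date): Sample 2 Sample 5 Sample 4 Sample 6 Sample 1 Sample 3.
Sample 2: 0→6, due 16, tardiness 0
Sample 5: 6→16, due 18, tardiness 0
Sample 4: 16→30, due 19, tardiness 11
Sample 6: 30→32, due 27, tardiness 5
Sample 1: 32→39, due 28, tardiness 11
Sample 3: 39→50, due 34, tardiness 16
Sum = 0+0+11+5+11+16 = 43.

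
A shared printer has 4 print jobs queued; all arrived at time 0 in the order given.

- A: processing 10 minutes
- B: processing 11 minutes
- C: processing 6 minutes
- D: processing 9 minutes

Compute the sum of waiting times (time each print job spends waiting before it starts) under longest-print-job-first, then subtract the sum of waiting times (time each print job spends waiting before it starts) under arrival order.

LPT (decreasing processing time): B A D C.
B: waits 0, runs 0→11
A: waits 11, runs 11→21
D: waits 21, runs 21→30
C: waits 30, runs 30→36
Sum = 0+11+21+30 = 62.
FIFO (arrival order): A B C D.
A: waits 0, runs 0→10
B: waits 10, runs 10→21
C: waits 21, runs 21→27
D: waits 27, runs 27→36
Sum = 0+10+21+27 = 58.
Difference = 62 − 58 = 4.

4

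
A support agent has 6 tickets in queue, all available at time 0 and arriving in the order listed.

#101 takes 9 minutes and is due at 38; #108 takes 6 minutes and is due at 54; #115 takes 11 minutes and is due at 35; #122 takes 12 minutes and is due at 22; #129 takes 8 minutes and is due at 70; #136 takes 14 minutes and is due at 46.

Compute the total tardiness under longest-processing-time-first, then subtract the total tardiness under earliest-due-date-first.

LPT (decreasing processing time): #136 #122 #115 #101 #129 #108.
#136: 0→14, due 46, tardiness 0
#122: 14→26, due 22, tardiness 4
#115: 26→37, due 35, tardiness 2
#101: 37→46, due 38, tardiness 8
#129: 46→54, due 70, tardiness 0
#108: 54→60, due 54, tardiness 6
Sum = 0+4+2+8+0+6 = 20.
EDD (increasing due date): #122 #115 #101 #136 #108 #129.
#122: 0→12, due 22, tardiness 0
#115: 12→23, due 35, tardiness 0
#101: 23→32, due 38, tardiness 0
#136: 32→46, due 46, tardiness 0
#108: 46→52, due 54, tardiness 0
#129: 52→60, due 70, tardiness 0
Sum = 0+0+0+0+0+0 = 0.
Difference = 20 − 0 = 20.

20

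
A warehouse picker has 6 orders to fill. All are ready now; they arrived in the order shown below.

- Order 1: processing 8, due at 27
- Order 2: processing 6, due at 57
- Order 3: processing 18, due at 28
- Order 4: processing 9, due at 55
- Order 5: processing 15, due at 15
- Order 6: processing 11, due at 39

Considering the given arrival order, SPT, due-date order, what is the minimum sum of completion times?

FIFO (arrival order): Order 1 Order 2 Order 3 Order 4 Order 5 Order 6.
Order 1: 0→8
Order 2: 8→14
Order 3: 14→32
Order 4: 32→41
Order 5: 41→56
Order 6: 56→67
Sum = 8+14+32+41+56+67 = 218.
SPT (increasing processing time): Order 2 Order 1 Order 4 Order 6 Order 5 Order 3.
Order 2: 0→6
Order 1: 6→14
Order 4: 14→23
Order 6: 23→34
Order 5: 34→49
Order 3: 49→67
Sum = 6+14+23+34+49+67 = 193.
EDD (increasing due date): Order 5 Order 1 Order 3 Order 6 Order 4 Order 2.
Order 5: 0→15
Order 1: 15→23
Order 3: 23→41
Order 6: 41→52
Order 4: 52→61
Order 2: 61→67
Sum = 15+23+41+52+61+67 = 259.
FIFO 218, SPT 193, EDD 259 → minimum 193.

193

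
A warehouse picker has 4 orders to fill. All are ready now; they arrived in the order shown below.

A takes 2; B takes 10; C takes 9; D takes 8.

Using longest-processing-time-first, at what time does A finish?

LPT (decreasing processing time): B C D A.
B: 0→10
C: 10→19
D: 19→27
A: 27→29

29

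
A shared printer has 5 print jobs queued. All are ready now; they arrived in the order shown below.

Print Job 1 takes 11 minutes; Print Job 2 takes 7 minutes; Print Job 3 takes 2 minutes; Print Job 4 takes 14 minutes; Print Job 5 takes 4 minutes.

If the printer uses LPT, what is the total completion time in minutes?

145

LPT (decreasing processing time): Print Job 4 Print Job 1 Print Job 2 Print Job 5 Print Job 3.
Print Job 4: 0→14
Print Job 1: 14→25
Print Job 2: 25→32
Print Job 5: 32→36
Print Job 3: 36→38
Sum = 14+25+32+36+38 = 145.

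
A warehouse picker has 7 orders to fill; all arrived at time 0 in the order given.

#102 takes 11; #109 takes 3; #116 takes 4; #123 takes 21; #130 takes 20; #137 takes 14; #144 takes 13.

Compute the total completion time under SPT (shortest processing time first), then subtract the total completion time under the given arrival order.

SPT (increasing processing time): #109 #116 #102 #144 #137 #130 #123.
#109: 0→3
#116: 3→7
#102: 7→18
#144: 18→31
#137: 31→45
#130: 45→65
#123: 65→86
Sum = 3+7+18+31+45+65+86 = 255.
FIFO (arrival order): #102 #109 #116 #123 #130 #137 #144.
#102: 0→11
#109: 11→14
#116: 14→18
#123: 18→39
#130: 39→59
#137: 59→73
#144: 73→86
Sum = 11+14+18+39+59+73+86 = 300.
Difference = 255 − 300 = -45.

-45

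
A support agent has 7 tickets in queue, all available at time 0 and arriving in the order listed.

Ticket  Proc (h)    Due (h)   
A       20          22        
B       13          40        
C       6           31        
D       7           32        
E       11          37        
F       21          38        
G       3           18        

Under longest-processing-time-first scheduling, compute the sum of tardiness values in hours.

211

LPT (decreasing processing time): F A B E D C G.
F: 0→21, due 38, tardiness 0
A: 21→41, due 22, tardiness 19
B: 41→54, due 40, tardiness 14
E: 54→65, due 37, tardiness 28
D: 65→72, due 32, tardiness 40
C: 72→78, due 31, tardiness 47
G: 78→81, due 18, tardiness 63
Sum = 0+19+14+28+40+47+63 = 211.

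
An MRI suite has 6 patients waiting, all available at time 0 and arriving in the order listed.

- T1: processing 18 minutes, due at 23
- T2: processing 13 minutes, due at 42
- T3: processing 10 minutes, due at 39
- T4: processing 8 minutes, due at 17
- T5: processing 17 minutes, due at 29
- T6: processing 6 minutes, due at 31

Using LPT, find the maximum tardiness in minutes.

LPT (decreasing processing time): T1 T5 T2 T3 T4 T6.
T1: 0→18, due 23, tardiness 0
T5: 18→35, due 29, tardiness 6
T2: 35→48, due 42, tardiness 6
T3: 48→58, due 39, tardiness 19
T4: 58→66, due 17, tardiness 49
T6: 66→72, due 31, tardiness 41
Maximum = 49.

49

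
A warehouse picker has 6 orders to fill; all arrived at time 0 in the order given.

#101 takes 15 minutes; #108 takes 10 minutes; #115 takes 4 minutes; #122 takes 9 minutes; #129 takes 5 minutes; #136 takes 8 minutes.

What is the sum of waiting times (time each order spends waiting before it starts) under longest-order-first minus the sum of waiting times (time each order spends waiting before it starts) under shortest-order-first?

LPT (decreasing processing time): #101 #108 #122 #136 #129 #115.
#101: waits 0, runs 0→15
#108: waits 15, runs 15→25
#122: waits 25, runs 25→34
#136: waits 34, runs 34→42
#129: waits 42, runs 42→47
#115: waits 47, runs 47→51
Sum = 0+15+25+34+42+47 = 163.
SPT (increasing processing time): #115 #129 #136 #122 #108 #101.
#115: waits 0, runs 0→4
#129: waits 4, runs 4→9
#136: waits 9, runs 9→17
#122: waits 17, runs 17→26
#108: waits 26, runs 26→36
#101: waits 36, runs 36→51
Sum = 0+4+9+17+26+36 = 92.
Difference = 163 − 92 = 71.

71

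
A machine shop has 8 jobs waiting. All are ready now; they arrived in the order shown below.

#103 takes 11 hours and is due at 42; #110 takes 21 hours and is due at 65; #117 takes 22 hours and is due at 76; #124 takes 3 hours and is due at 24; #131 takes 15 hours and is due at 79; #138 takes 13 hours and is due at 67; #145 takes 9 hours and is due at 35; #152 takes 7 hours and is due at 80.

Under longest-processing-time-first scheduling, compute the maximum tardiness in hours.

77

LPT (decreasing processing time): #117 #110 #131 #138 #103 #145 #152 #124.
#117: 0→22, due 76, tardiness 0
#110: 22→43, due 65, tardiness 0
#131: 43→58, due 79, tardiness 0
#138: 58→71, due 67, tardiness 4
#103: 71→82, due 42, tardiness 40
#145: 82→91, due 35, tardiness 56
#152: 91→98, due 80, tardiness 18
#124: 98→101, due 24, tardiness 77
Maximum = 77.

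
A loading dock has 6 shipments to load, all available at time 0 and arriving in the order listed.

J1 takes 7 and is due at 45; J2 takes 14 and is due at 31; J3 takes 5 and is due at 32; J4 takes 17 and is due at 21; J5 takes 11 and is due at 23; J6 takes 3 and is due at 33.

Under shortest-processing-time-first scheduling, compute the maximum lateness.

36

SPT (increasing processing time): J6 J3 J1 J5 J2 J4.
J6: 0→3, due 33, lateness -30
J3: 3→8, due 32, lateness -24
J1: 8→15, due 45, lateness -30
J5: 15→26, due 23, lateness 3
J2: 26→40, due 31, lateness 9
J4: 40→57, due 21, lateness 36
Maximum = 36.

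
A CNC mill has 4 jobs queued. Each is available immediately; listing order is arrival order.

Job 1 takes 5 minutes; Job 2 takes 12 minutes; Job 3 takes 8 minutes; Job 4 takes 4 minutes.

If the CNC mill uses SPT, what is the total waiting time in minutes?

SPT (increasing processing time): Job 4 Job 1 Job 3 Job 2.
Job 4: waits 0, runs 0→4
Job 1: waits 4, runs 4→9
Job 3: waits 9, runs 9→17
Job 2: waits 17, runs 17→29
Sum = 0+4+9+17 = 30.

30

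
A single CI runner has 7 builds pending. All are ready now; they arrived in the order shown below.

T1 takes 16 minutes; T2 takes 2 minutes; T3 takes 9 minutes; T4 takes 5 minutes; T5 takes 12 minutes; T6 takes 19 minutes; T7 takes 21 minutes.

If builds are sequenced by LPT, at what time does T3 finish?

LPT (decreasing processing time): T7 T6 T1 T5 T3 T4 T2.
T7: 0→21
T6: 21→40
T1: 40→56
T5: 56→68
T3: 68→77

77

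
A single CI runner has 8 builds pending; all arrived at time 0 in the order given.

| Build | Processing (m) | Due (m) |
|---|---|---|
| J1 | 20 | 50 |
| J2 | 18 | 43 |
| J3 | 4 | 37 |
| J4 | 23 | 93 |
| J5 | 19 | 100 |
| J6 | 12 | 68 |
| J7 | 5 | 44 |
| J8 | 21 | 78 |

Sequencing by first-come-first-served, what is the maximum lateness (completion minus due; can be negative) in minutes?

57

FIFO (arrival order): J1 J2 J3 J4 J5 J6 J7 J8.
J1: 0→20, due 50, lateness -30
J2: 20→38, due 43, lateness -5
J3: 38→42, due 37, lateness 5
J4: 42→65, due 93, lateness -28
J5: 65→84, due 100, lateness -16
J6: 84→96, due 68, lateness 28
J7: 96→101, due 44, lateness 57
J8: 101→122, due 78, lateness 44
Maximum = 57.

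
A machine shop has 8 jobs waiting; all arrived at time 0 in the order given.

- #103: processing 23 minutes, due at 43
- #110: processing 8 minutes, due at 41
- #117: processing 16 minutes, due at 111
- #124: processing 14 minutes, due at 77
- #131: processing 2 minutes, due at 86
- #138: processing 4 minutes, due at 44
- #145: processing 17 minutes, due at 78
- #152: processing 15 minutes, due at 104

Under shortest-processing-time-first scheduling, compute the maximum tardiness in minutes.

56

SPT (increasing processing time): #131 #138 #110 #124 #152 #117 #145 #103.
#131: 0→2, due 86, tardiness 0
#138: 2→6, due 44, tardiness 0
#110: 6→14, due 41, tardiness 0
#124: 14→28, due 77, tardiness 0
#152: 28→43, due 104, tardiness 0
#117: 43→59, due 111, tardiness 0
#145: 59→76, due 78, tardiness 0
#103: 76→99, due 43, tardiness 56
Maximum = 56.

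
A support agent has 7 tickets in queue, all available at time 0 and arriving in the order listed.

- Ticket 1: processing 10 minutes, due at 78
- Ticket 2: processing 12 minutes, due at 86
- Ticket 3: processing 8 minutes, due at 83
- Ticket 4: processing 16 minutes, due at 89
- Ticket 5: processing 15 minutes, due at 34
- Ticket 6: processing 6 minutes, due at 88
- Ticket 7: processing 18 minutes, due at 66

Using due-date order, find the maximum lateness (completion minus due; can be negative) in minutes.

EDD (increasing due date): Ticket 5 Ticket 7 Ticket 1 Ticket 3 Ticket 2 Ticket 6 Ticket 4.
Ticket 5: 0→15, due 34, lateness -19
Ticket 7: 15→33, due 66, lateness -33
Ticket 1: 33→43, due 78, lateness -35
Ticket 3: 43→51, due 83, lateness -32
Ticket 2: 51→63, due 86, lateness -23
Ticket 6: 63→69, due 88, lateness -19
Ticket 4: 69→85, due 89, lateness -4
Maximum = -4.

-4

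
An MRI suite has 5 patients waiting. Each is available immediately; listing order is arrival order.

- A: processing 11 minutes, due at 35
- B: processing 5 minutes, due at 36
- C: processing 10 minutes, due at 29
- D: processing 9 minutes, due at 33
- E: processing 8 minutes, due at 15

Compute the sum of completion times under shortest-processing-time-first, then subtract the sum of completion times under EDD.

-19

SPT (increasing processing time): B E D C A.
B: 0→5
E: 5→13
D: 13→22
C: 22→32
A: 32→43
Sum = 5+13+22+32+43 = 115.
EDD (increasing due date): E C D A B.
E: 0→8
C: 8→18
D: 18→27
A: 27→38
B: 38→43
Sum = 8+18+27+38+43 = 134.
Difference = 115 − 134 = -19.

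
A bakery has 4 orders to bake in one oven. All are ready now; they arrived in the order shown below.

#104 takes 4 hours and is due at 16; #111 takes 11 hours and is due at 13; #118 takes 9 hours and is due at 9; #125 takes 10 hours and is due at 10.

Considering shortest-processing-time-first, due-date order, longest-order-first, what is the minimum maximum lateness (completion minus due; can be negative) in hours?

SPT (increasing processing time): #104 #118 #125 #111.
#104: 0→4, due 16, lateness -12
#118: 4→13, due 9, lateness 4
#125: 13→23, due 10, lateness 13
#111: 23→34, due 13, lateness 21
Maximum = 21.
EDD (increasing due date): #118 #125 #111 #104.
#118: 0→9, due 9, lateness 0
#125: 9→19, due 10, lateness 9
#111: 19→30, due 13, lateness 17
#104: 30→34, due 16, lateness 18
Maximum = 18.
LPT (decreasing processing time): #111 #125 #118 #104.
#111: 0→11, due 13, lateness -2
#125: 11→21, due 10, lateness 11
#118: 21→30, due 9, lateness 21
#104: 30→34, due 16, lateness 18
Maximum = 21.
SPT 21, EDD 18, LPT 21 → minimum 18.

18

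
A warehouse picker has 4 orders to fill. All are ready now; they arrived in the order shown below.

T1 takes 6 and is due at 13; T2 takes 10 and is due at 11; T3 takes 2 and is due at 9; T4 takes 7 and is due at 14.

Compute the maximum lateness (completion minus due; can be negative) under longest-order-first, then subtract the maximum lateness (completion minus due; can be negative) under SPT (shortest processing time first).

LPT (decreasing processing time): T2 T4 T1 T3.
T2: 0→10, due 11, lateness -1
T4: 10→17, due 14, lateness 3
T1: 17→23, due 13, lateness 10
T3: 23→25, due 9, lateness 16
Maximum = 16.
SPT (increasing processing time): T3 T1 T4 T2.
T3: 0→2, due 9, lateness -7
T1: 2→8, due 13, lateness -5
T4: 8→15, due 14, lateness 1
T2: 15→25, due 11, lateness 14
Maximum = 14.
Difference = 16 − 14 = 2.

2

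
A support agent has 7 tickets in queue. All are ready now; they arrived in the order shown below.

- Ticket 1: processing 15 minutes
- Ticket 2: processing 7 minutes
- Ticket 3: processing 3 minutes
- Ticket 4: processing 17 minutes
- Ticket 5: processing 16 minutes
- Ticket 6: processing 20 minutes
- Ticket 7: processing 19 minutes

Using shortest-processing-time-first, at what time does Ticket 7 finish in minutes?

SPT (increasing processing time): Ticket 3 Ticket 2 Ticket 1 Ticket 5 Ticket 4 Ticket 7 Ticket 6.
Ticket 3: 0→3
Ticket 2: 3→10
Ticket 1: 10→25
Ticket 5: 25→41
Ticket 4: 41→58
Ticket 7: 58→77

77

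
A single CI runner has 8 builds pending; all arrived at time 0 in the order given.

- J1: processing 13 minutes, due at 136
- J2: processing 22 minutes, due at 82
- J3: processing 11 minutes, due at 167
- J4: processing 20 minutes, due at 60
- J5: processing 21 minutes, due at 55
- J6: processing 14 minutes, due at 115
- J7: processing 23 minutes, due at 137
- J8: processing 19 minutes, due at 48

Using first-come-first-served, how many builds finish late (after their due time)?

FIFO (arrival order): J1 J2 J3 J4 J5 J6 J7 J8.
J1: 0→13, due 136, tardiness 0
J2: 13→35, due 82, tardiness 0
J3: 35→46, due 167, tardiness 0
J4: 46→66, due 60, tardiness 6
J5: 66→87, due 55, tardiness 32
J6: 87→101, due 115, tardiness 0
J7: 101→124, due 137, tardiness 0
J8: 124→143, due 48, tardiness 95
Late builds: 3.

3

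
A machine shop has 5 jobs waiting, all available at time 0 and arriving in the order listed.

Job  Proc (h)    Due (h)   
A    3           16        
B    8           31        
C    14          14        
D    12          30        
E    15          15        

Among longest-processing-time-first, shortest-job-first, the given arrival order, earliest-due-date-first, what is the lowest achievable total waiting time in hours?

LPT (decreasing processing time): E C D B A.
E: waits 0, runs 0→15
C: waits 15, runs 15→29
D: waits 29, runs 29→41
B: waits 41, runs 41→49
A: waits 49, runs 49→52
Sum = 0+15+29+41+49 = 134.
SPT (increasing processing time): A B D C E.
A: waits 0, runs 0→3
B: waits 3, runs 3→11
D: waits 11, runs 11→23
C: waits 23, runs 23→37
E: waits 37, runs 37→52
Sum = 0+3+11+23+37 = 74.
FIFO (arrival order): A B C D E.
A: waits 0, runs 0→3
B: waits 3, runs 3→11
C: waits 11, runs 11→25
D: waits 25, runs 25→37
E: waits 37, runs 37→52
Sum = 0+3+11+25+37 = 76.
EDD (increasing due date): C E A D B.
C: waits 0, runs 0→14
E: waits 14, runs 14→29
A: waits 29, runs 29→32
D: waits 32, runs 32→44
B: waits 44, runs 44→52
Sum = 0+14+29+32+44 = 119.
LPT 134, SPT 74, FIFO 76, EDD 119 → minimum 74.

74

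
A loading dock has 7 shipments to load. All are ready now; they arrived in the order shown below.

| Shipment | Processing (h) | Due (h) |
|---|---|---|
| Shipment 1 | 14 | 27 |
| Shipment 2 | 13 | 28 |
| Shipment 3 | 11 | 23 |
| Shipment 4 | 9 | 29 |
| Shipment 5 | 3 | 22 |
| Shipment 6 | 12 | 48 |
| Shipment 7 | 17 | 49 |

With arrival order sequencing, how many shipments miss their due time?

5

FIFO (arrival order): Shipment 1 Shipment 2 Shipment 3 Shipment 4 Shipment 5 Shipment 6 Shipment 7.
Shipment 1: 0→14, due 27, tardiness 0
Shipment 2: 14→27, due 28, tardiness 0
Shipment 3: 27→38, due 23, tardiness 15
Shipment 4: 38→47, due 29, tardiness 18
Shipment 5: 47→50, due 22, tardiness 28
Shipment 6: 50→62, due 48, tardiness 14
Shipment 7: 62→79, due 49, tardiness 30
Late shipments: 5.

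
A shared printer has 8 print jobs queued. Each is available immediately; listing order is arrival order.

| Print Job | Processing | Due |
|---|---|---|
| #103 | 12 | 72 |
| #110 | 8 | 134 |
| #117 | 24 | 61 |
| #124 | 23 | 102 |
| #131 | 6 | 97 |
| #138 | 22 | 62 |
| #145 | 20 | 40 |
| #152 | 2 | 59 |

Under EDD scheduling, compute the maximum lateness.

8

EDD (increasing due date): #145 #152 #117 #138 #103 #131 #124 #110.
#145: 0→20, due 40, lateness -20
#152: 20→22, due 59, lateness -37
#117: 22→46, due 61, lateness -15
#138: 46→68, due 62, lateness 6
#103: 68→80, due 72, lateness 8
#131: 80→86, due 97, lateness -11
#124: 86→109, due 102, lateness 7
#110: 109→117, due 134, lateness -17
Maximum = 8.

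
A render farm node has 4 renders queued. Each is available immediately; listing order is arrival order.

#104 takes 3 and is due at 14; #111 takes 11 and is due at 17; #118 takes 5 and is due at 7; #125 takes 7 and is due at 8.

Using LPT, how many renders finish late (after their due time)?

3

LPT (decreasing processing time): #111 #125 #118 #104.
#111: 0→11, due 17, tardiness 0
#125: 11→18, due 8, tardiness 10
#118: 18→23, due 7, tardiness 16
#104: 23→26, due 14, tardiness 12
Late renders: 3.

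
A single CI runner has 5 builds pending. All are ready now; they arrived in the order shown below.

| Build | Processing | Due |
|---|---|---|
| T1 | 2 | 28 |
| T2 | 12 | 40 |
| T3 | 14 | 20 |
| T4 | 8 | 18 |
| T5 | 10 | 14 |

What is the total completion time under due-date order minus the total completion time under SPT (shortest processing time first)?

EDD (increasing due date): T5 T4 T3 T1 T2.
T5: 0→10
T4: 10→18
T3: 18→32
T1: 32→34
T2: 34→46
Sum = 10+18+32+34+46 = 140.
SPT (increasing processing time): T1 T4 T5 T2 T3.
T1: 0→2
T4: 2→10
T5: 10→20
T2: 20→32
T3: 32→46
Sum = 2+10+20+32+46 = 110.
Difference = 140 − 110 = 30.

30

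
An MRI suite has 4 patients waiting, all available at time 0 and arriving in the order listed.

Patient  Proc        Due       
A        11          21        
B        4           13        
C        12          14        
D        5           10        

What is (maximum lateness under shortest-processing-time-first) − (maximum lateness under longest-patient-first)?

SPT (increasing processing time): B D A C.
B: 0→4, due 13, lateness -9
D: 4→9, due 10, lateness -1
A: 9→20, due 21, lateness -1
C: 20→32, due 14, lateness 18
Maximum = 18.
LPT (decreasing processing time): C A D B.
C: 0→12, due 14, lateness -2
A: 12→23, due 21, lateness 2
D: 23→28, due 10, lateness 18
B: 28→32, due 13, lateness 19
Maximum = 19.
Difference = 18 − 19 = -1.

-1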